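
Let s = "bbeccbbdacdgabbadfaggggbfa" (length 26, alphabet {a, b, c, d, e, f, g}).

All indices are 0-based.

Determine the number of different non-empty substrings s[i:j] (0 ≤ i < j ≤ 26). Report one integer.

rank | idx | suffix
   0 |  25 | a
   1 |  12 | abbadfaggggbfa
   2 |   8 | acdgabbadfaggggbfa
   3 |  15 | adfaggggbfa
   4 |  18 | aggggbfa
   5 |  14 | badfaggggbfa
   6 |  13 | bbadfaggggbfa
   7 |   5 | bbdacdgabbadfaggggbfa
   8 |   0 | bbeccbbdacdgabbadfaggggbfa
   9 |   6 | bdacdgabbadfaggggbfa
  10 |   1 | beccbbdacdgabbadfaggggbfa
  11 |  23 | bfa
  12 |   4 | cbbdacdgabbadfaggggbfa
  13 |   3 | ccbbdacdgabbadfaggggbfa
  14 |   9 | cdgabbadfaggggbfa
  15 |   7 | dacdgabbadfaggggbfa
  16 |  16 | dfaggggbfa
  17 |  10 | dgabbadfaggggbfa
  18 |   2 | eccbbdacdgabbadfaggggbfa
  19 |  24 | fa
  20 |  17 | faggggbfa
  21 |  11 | gabbadfaggggbfa
  22 |  22 | gbfa
  23 |  21 | ggbfa
  24 |  20 | gggbfa
  25 |  19 | ggggbfa

SA = [25, 12, 8, 15, 18, 14, 13, 5, 0, 6, 1, 23, 4, 3, 9, 7, 16, 10, 2, 24, 17, 11, 22, 21, 20, 19]
[i] adj suffixes → lcp
  [1] 25/12 → 1 ('a')
  [2] 12/8 → 1 ('a')
  [3] 8/15 → 1 ('a')
  [4] 15/18 → 1 ('a')
  [5] 18/14 → 0 ('')
  [6] 14/13 → 1 ('b')
  [7] 13/5 → 2 ('bb')
  [8] 5/0 → 2 ('bb')
  [9] 0/6 → 1 ('b')
  [10] 6/1 → 1 ('b')
  [11] 1/23 → 1 ('b')
  [12] 23/4 → 0 ('')
  [13] 4/3 → 1 ('c')
  [14] 3/9 → 1 ('c')
  [15] 9/7 → 0 ('')
  [16] 7/16 → 1 ('d')
  [17] 16/10 → 1 ('d')
  [18] 10/2 → 0 ('')
  [19] 2/24 → 0 ('')
  [20] 24/17 → 2 ('fa')
  [21] 17/11 → 0 ('')
  [22] 11/22 → 1 ('g')
  [23] 22/21 → 1 ('g')
  [24] 21/20 → 2 ('gg')
  [25] 20/19 → 3 ('ggg')

n(n+1)/2 = 26·27/2 = 351
Σ LCP = 0 + 1 + 1 + 1 + 1 + 0 + 1 + 2 + 2 + 1 + 1 + 1 + 0 + 1 + 1 + 0 + 1 + 1 + 0 + 0 + 2 + 0 + 1 + 1 + 2 + 3 = 25
distinct = 351 − 25 = 326

326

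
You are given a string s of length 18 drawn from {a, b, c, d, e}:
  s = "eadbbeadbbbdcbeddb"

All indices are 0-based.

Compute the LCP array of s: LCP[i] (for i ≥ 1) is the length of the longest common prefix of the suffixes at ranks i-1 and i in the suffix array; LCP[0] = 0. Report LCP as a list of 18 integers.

[0, 4, 0, 1, 2, 2, 1, 1, 2, 0, 0, 2, 3, 1, 1, 0, 5, 1]

rank→(start, suffix):
  0 → (6, 'adbbbdcbeddb')
  1 → (1, 'adbbeadbbbdcbeddb')
  2 → (17, 'b')
  3 → (8, 'bbbdcbeddb')
  4 → (9, 'bbdcbeddb')
  5 → (3, 'bbeadbbbdcbeddb')
  6 → (10, 'bdcbeddb')
  7 → (4, 'beadbbbdcbeddb')
  8 → (13, 'beddb')
  9 → (12, 'cbeddb')
  10 → (16, 'db')
  11 → (7, 'dbbbdcbeddb')
  12 → (2, 'dbbeadbbbdcbeddb')
  13 → (11, 'dcbeddb')
  14 → (15, 'ddb')
  15 → (5, 'eadbbbdcbeddb')
  16 → (0, 'eadbbeadbbbdcbeddb')
  17 → (14, 'eddb')

SA = [6, 1, 17, 8, 9, 3, 10, 4, 13, 12, 16, 7, 2, 11, 15, 5, 0, 14]
rank  pair      lcp
   1  s[6:],s[1:]  4  'adbb'
   2  s[1:],s[17:]  0  ''
   3  s[17:],s[8:]  1  'b'
   4  s[8:],s[9:]  2  'bb'
   5  s[9:],s[3:]  2  'bb'
   6  s[3:],s[10:]  1  'b'
   7  s[10:],s[4:]  1  'b'
   8  s[4:],s[13:]  2  'be'
   9  s[13:],s[12:]  0  ''
  10  s[12:],s[16:]  0  ''
  11  s[16:],s[7:]  2  'db'
  12  s[7:],s[2:]  3  'dbb'
  13  s[2:],s[11:]  1  'd'
  14  s[11:],s[15:]  1  'd'
  15  s[15:],s[5:]  0  ''
  16  s[5:],s[0:]  5  'eadbb'
  17  s[0:],s[14:]  1  'e'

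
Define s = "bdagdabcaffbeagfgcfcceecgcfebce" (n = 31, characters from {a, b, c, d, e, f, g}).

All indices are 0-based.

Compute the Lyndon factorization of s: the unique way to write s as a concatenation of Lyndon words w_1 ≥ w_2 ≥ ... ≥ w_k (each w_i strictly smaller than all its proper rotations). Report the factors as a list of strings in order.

["bd", "agd", "abcaffbeagfgcfcceecgcfebce"]

emit factor 1: 'bd' (i=0, period=2)
emit factor 2: 'agd' (i=2, period=3)
emit factor 3: 'abcaffbeagfgcfcceecgcfebce' (i=5, period=26)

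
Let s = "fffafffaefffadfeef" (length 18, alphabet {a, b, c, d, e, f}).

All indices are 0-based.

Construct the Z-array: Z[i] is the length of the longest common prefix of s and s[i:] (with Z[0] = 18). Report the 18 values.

Z[0]=18
i=1: i≥r, start 0; Z[1]=2 grow→box=[1,3)
i=2: min(r-i=1, Z[1]=2)=1; Z[2]=1
i=3: i≥r, start 0; Z[3]=0
i=4: i≥r, start 0; Z[4]=4 grow→box=[4,8)
i=5: min(r-i=3, Z[1]=2)=2; Z[5]=2
i=6: min(r-i=2, Z[2]=1)=1; Z[6]=1
i=7: min(r-i=1, Z[3]=0)=0; Z[7]=0
i=8: i≥r, start 0; Z[8]=0
i=9: i≥r, start 0; Z[9]=4 grow→box=[9,13)
i=10: min(r-i=3, Z[1]=2)=2; Z[10]=2
i=11: min(r-i=2, Z[2]=1)=1; Z[11]=1
i=12: min(r-i=1, Z[3]=0)=0; Z[12]=0
i=13: i≥r, start 0; Z[13]=0
i=14: i≥r, start 0; Z[14]=1 grow→box=[14,15)
i=15: i≥r, start 0; Z[15]=0
i=16: i≥r, start 0; Z[16]=0
i=17: i≥r, start 0; Z[17]=1 grow→box=[17,18)

[18, 2, 1, 0, 4, 2, 1, 0, 0, 4, 2, 1, 0, 0, 1, 0, 0, 1]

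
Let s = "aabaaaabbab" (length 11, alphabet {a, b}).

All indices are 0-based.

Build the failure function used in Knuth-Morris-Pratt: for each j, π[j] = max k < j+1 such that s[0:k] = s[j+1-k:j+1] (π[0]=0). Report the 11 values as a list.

π[0] = 0
j=1 s[j]='a': π[1]=1 (border 'a')
j=2 s[j]='b': k: 1→0; π[2]=0 (border '')
j=3 s[j]='a': π[3]=1 (border 'a')
j=4 s[j]='a': π[4]=2 (border 'aa')
j=5 s[j]='a': k: 2→1; π[5]=2 (border 'aa')
j=6 s[j]='a': k: 2→1; π[6]=2 (border 'aa')
j=7 s[j]='b': π[7]=3 (border 'aab')
j=8 s[j]='b': k: 3→0; π[8]=0 (border '')
j=9 s[j]='a': π[9]=1 (border 'a')
j=10 s[j]='b': k: 1→0; π[10]=0 (border '')

[0, 1, 0, 1, 2, 2, 2, 3, 0, 1, 0]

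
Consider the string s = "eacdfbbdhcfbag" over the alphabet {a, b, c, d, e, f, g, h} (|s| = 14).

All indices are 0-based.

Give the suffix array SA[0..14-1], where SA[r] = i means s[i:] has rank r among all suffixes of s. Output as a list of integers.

rank | idx | suffix
   0 |   1 | acdfbbdhcfbag
   1 |  12 | ag
   2 |  11 | bag
   3 |   5 | bbdhcfbag
   4 |   6 | bdhcfbag
   5 |   2 | cdfbbdhcfbag
   6 |   9 | cfbag
   7 |   3 | dfbbdhcfbag
   8 |   7 | dhcfbag
   9 |   0 | eacdfbbdhcfbag
  10 |  10 | fbag
  11 |   4 | fbbdhcfbag
  12 |  13 | g
  13 |   8 | hcfbag

[1, 12, 11, 5, 6, 2, 9, 3, 7, 0, 10, 4, 13, 8]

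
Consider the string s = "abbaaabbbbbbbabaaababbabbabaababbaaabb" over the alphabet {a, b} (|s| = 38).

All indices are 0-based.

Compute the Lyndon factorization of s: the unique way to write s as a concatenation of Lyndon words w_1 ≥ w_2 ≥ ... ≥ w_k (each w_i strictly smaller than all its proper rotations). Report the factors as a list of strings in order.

["abb", "aaabbbbbbbab", "aaababbabbabaababbaaabb"]

emit factor 1: 'abb' (i=0, period=3)
emit factor 2: 'aaabbbbbbbab' (i=3, period=12)
emit factor 3: 'aaababbabbabaababbaaabb' (i=15, period=23)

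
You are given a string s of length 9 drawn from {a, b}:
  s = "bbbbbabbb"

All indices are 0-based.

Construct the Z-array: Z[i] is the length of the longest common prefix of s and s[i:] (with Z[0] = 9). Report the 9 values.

[9, 4, 3, 2, 1, 0, 3, 2, 1]

Z[0]=9
i=1: fresh scan; Z[1]=4 extend→box=[1,5)
i=2: min(r-i=3, Z[1]=4)=3; Z[2]=3
i=3: min(r-i=2, Z[2]=3)=2; Z[3]=2
i=4: min(r-i=1, Z[3]=2)=1; Z[4]=1
i=5: fresh scan; Z[5]=0
i=6: fresh scan; Z[6]=3 extend→box=[6,9)
i=7: min(r-i=2, Z[1]=4)=2; Z[7]=2
i=8: min(r-i=1, Z[2]=3)=1; Z[8]=1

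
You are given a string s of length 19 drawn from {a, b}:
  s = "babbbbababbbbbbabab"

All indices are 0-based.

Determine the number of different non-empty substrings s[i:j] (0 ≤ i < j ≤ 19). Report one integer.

sorted suffixes:
  #0 SA[0]=17  'ab'
  #1 SA[1]=15  'abab'
  #2 SA[2]=6  'ababbbbbbabab'
  #3 SA[3]=1  'abbbbababbbbbbabab'
  #4 SA[4]=8  'abbbbbbabab'
  #5 SA[5]=18  'b'
  #6 SA[6]=16  'bab'
  #7 SA[7]=14  'babab'
  #8 SA[8]=5  'bababbbbbbabab'
  #9 SA[9]=0  'babbbbababbbbbbabab'
  #10 SA[10]=7  'babbbbbbabab'
  #11 SA[11]=13  'bbabab'
  #12 SA[12]=4  'bbababbbbbbabab'
  #13 SA[13]=12  'bbbabab'
  #14 SA[14]=3  'bbbababbbbbbabab'
  #15 SA[15]=11  'bbbbabab'
  #16 SA[16]=2  'bbbbababbbbbbabab'
  #17 SA[17]=10  'bbbbbabab'
  #18 SA[18]=9  'bbbbbbabab'

SA = [17, 15, 6, 1, 8, 18, 16, 14, 5, 0, 7, 13, 4, 12, 3, 11, 2, 10, 9]
rank  pair      lcp
   1  s[17:],s[15:]  2  'ab'
   2  s[15:],s[6:]  4  'abab'
   3  s[6:],s[1:]  2  'ab'
   4  s[1:],s[8:]  5  'abbbb'
   5  s[8:],s[18:]  0  ''
   6  s[18:],s[16:]  1  'b'
   7  s[16:],s[14:]  3  'bab'
   8  s[14:],s[5:]  5  'babab'
   9  s[5:],s[0:]  3  'bab'
  10  s[0:],s[7:]  6  'babbbb'
  11  s[7:],s[13:]  1  'b'
  12  s[13:],s[4:]  6  'bbabab'
  13  s[4:],s[12:]  2  'bb'
  14  s[12:],s[3:]  7  'bbbabab'
  15  s[3:],s[11:]  3  'bbb'
  16  s[11:],s[2:]  8  'bbbbabab'
  17  s[2:],s[10:]  4  'bbbb'
  18  s[10:],s[9:]  5  'bbbbb'

n(n+1)/2 = 19·20/2 = 190
Σ LCP = 0 + 2 + 4 + 2 + 5 + 0 + 1 + 3 + 5 + 3 + 6 + 1 + 6 + 2 + 7 + 3 + 8 + 4 + 5 = 67
distinct = 190 − 67 = 123

123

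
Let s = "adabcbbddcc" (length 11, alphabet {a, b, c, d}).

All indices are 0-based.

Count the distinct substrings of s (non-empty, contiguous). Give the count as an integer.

sorted suffixes:
  #0 SA[0]=2  'abcbbddcc'
  #1 SA[1]=0  'adabcbbddcc'
  #2 SA[2]=5  'bbddcc'
  #3 SA[3]=3  'bcbbddcc'
  #4 SA[4]=6  'bddcc'
  #5 SA[5]=10  'c'
  #6 SA[6]=4  'cbbddcc'
  #7 SA[7]=9  'cc'
  #8 SA[8]=1  'dabcbbddcc'
  #9 SA[9]=8  'dcc'
  #10 SA[10]=7  'ddcc'

SA = [2, 0, 5, 3, 6, 10, 4, 9, 1, 8, 7]
i: (SA[i-1],SA[i]) lcp shared
  1: (2,0) 1 'a'
  2: (0,5) 0 ''
  3: (5,3) 1 'b'
  4: (3,6) 1 'b'
  5: (6,10) 0 ''
  6: (10,4) 1 'c'
  7: (4,9) 1 'c'
  8: (9,1) 0 ''
  9: (1,8) 1 'd'
  10: (8,7) 1 'd'

n(n+1)/2 = 11·12/2 = 66
Σ LCP = 0 + 1 + 0 + 1 + 1 + 0 + 1 + 1 + 0 + 1 + 1 = 7
distinct = 66 − 7 = 59

59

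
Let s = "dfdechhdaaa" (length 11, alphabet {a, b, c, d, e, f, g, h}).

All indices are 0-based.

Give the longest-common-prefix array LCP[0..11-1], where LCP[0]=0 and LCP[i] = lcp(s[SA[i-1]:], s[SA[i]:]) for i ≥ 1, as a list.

[0, 1, 2, 0, 0, 1, 1, 0, 0, 0, 1]

rank | idx | suffix
   0 |  10 | a
   1 |   9 | aa
   2 |   8 | aaa
   3 |   4 | chhdaaa
   4 |   7 | daaa
   5 |   2 | dechhdaaa
   6 |   0 | dfdechhdaaa
   7 |   3 | echhdaaa
   8 |   1 | fdechhdaaa
   9 |   6 | hdaaa
  10 |   5 | hhdaaa

SA = [10, 9, 8, 4, 7, 2, 0, 3, 1, 6, 5]
i: (SA[i-1],SA[i]) lcp shared
  1: (10,9) 1 'a'
  2: (9,8) 2 'aa'
  3: (8,4) 0 ''
  4: (4,7) 0 ''
  5: (7,2) 1 'd'
  6: (2,0) 1 'd'
  7: (0,3) 0 ''
  8: (3,1) 0 ''
  9: (1,6) 0 ''
  10: (6,5) 1 'h'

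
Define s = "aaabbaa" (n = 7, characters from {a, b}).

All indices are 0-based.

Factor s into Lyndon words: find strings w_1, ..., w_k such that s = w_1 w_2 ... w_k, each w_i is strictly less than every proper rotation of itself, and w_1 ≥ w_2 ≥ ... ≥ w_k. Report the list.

["aaabb", "a", "a"]

emit factor 1: 'aaabb' (i=0, period=5)
emit factor 2: 'a' (i=5, period=1)
emit factor 3: 'a' (i=6, period=1)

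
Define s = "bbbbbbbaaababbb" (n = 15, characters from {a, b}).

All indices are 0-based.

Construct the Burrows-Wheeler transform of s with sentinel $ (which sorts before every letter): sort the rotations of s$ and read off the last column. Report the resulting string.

bbaabbbabbabbbb$

rank  rotation          last
    0  $bbbbbbbaaababbb  b
    1  aaababbb$bbbbbbb  b
    2  aababbb$bbbbbbba  a
    3  ababbb$bbbbbbbaa  a
    4  abbb$bbbbbbbaaab  b
    5  b$bbbbbbbaaababb  b
    6  baaababbb$bbbbbb  b
    7  babbb$bbbbbbbaaa  a
    8  bb$bbbbbbbaaabab  b
    9  bbaaababbb$bbbbb  b
   10  bbb$bbbbbbbaaaba  a
   11  bbbaaababbb$bbbb  b
   12  bbbbaaababbb$bbb  b
   13  bbbbbaaababbb$bb  b
   14  bbbbbbaaababbb$b  b
   15  bbbbbbbaaababbb$  $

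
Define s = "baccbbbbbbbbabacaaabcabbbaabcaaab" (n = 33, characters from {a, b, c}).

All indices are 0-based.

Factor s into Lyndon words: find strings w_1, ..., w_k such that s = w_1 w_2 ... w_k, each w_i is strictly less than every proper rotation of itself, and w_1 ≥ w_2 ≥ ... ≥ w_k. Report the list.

["b", "accbbbbbbbb", "abac", "aaabcabbbaabc", "aaab"]

emit factor 1: 'b' (i=0, period=1)
emit factor 2: 'accbbbbbbbb' (i=1, period=11)
emit factor 3: 'abac' (i=12, period=4)
emit factor 4: 'aaabcabbbaabc' (i=16, period=13)
emit factor 5: 'aaab' (i=29, period=4)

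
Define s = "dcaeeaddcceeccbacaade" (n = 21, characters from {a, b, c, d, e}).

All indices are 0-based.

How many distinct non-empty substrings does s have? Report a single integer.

rank | idx | suffix
   0 |  17 | aade
   1 |  15 | acaade
   2 |   5 | addcceeccbacaade
   3 |  18 | ade
   4 |   2 | aeeaddcceeccbacaade
   5 |  14 | bacaade
   6 |  16 | caade
   7 |   1 | caeeaddcceeccbacaade
   8 |  13 | cbacaade
   9 |  12 | ccbacaade
  10 |   8 | cceeccbacaade
  11 |   9 | ceeccbacaade
  12 |   0 | dcaeeaddcceeccbacaade
  13 |   7 | dcceeccbacaade
  14 |   6 | ddcceeccbacaade
  15 |  19 | de
  16 |  20 | e
  17 |   4 | eaddcceeccbacaade
  18 |  11 | eccbacaade
  19 |   3 | eeaddcceeccbacaade
  20 |  10 | eeccbacaade

SA = [17, 15, 5, 18, 2, 14, 16, 1, 13, 12, 8, 9, 0, 7, 6, 19, 20, 4, 11, 3, 10]
[i] adj suffixes → lcp
  [1] 17/15 → 1 ('a')
  [2] 15/5 → 1 ('a')
  [3] 5/18 → 2 ('ad')
  [4] 18/2 → 1 ('a')
  [5] 2/14 → 0 ('')
  [6] 14/16 → 0 ('')
  [7] 16/1 → 2 ('ca')
  [8] 1/13 → 1 ('c')
  [9] 13/12 → 1 ('c')
  [10] 12/8 → 2 ('cc')
  [11] 8/9 → 1 ('c')
  [12] 9/0 → 0 ('')
  [13] 0/7 → 2 ('dc')
  [14] 7/6 → 1 ('d')
  [15] 6/19 → 1 ('d')
  [16] 19/20 → 0 ('')
  [17] 20/4 → 1 ('e')
  [18] 4/11 → 1 ('e')
  [19] 11/3 → 1 ('e')
  [20] 3/10 → 2 ('ee')

n(n+1)/2 = 21·22/2 = 231
Σ LCP = 0 + 1 + 1 + 2 + 1 + 0 + 0 + 2 + 1 + 1 + 2 + 1 + 0 + 2 + 1 + 1 + 0 + 1 + 1 + 1 + 2 = 21
distinct = 231 − 21 = 210

210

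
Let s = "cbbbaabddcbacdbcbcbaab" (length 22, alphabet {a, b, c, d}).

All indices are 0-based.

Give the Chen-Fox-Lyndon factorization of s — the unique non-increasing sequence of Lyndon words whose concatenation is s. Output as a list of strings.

["c", "b", "b", "b", "aabddcbacdbcbcb", "aab"]

emit factor 1: 'c' (i=0, period=1)
emit factor 2: 'b' (i=1, period=1)
emit factor 3: 'b' (i=2, period=1)
emit factor 4: 'b' (i=3, period=1)
emit factor 5: 'aabddcbacdbcbcb' (i=4, period=15)
emit factor 6: 'aab' (i=19, period=3)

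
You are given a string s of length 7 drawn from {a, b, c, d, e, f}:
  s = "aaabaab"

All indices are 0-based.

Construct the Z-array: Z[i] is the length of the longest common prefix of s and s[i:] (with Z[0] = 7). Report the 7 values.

[7, 2, 1, 0, 2, 1, 0]

Z[0]=7
i=1: fresh scan; Z[1]=2 scan→box=[1,3)
i=2: min(r-i=1, Z[1]=2)=1; Z[2]=1
i=3: fresh scan; Z[3]=0
i=4: fresh scan; Z[4]=2 scan→box=[4,6)
i=5: min(r-i=1, Z[1]=2)=1; Z[5]=1
i=6: fresh scan; Z[6]=0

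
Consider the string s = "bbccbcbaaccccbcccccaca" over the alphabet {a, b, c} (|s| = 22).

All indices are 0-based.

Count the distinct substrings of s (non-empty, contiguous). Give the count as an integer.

rank | idx | suffix
   0 |  21 | a
   1 |   7 | aaccccbcccccaca
   2 |  19 | aca
   3 |   8 | accccbcccccaca
   4 |   6 | baaccccbcccccaca
   5 |   0 | bbccbcbaaccccbcccccaca
   6 |   4 | bcbaaccccbcccccaca
   7 |   1 | bccbcbaaccccbcccccaca
   8 |  13 | bcccccaca
   9 |  20 | ca
  10 |  18 | caca
  11 |   5 | cbaaccccbcccccaca
  12 |   3 | cbcbaaccccbcccccaca
  13 |  12 | cbcccccaca
  14 |  17 | ccaca
  15 |   2 | ccbcbaaccccbcccccaca
  16 |  11 | ccbcccccaca
  17 |  16 | cccaca
  18 |  10 | cccbcccccaca
  19 |  15 | ccccaca
  20 |   9 | ccccbcccccaca
  21 |  14 | cccccaca

SA = [21, 7, 19, 8, 6, 0, 4, 1, 13, 20, 18, 5, 3, 12, 17, 2, 11, 16, 10, 15, 9, 14]
i: (SA[i-1],SA[i]) lcp shared
  1: (21,7) 1 'a'
  2: (7,19) 1 'a'
  3: (19,8) 2 'ac'
  4: (8,6) 0 ''
  5: (6,0) 1 'b'
  6: (0,4) 1 'b'
  7: (4,1) 2 'bc'
  8: (1,13) 3 'bcc'
  9: (13,20) 0 ''
  10: (20,18) 2 'ca'
  11: (18,5) 1 'c'
  12: (5,3) 2 'cb'
  13: (3,12) 3 'cbc'
  14: (12,17) 1 'c'
  15: (17,2) 2 'cc'
  16: (2,11) 4 'ccbc'
  17: (11,16) 2 'cc'
  18: (16,10) 3 'ccc'
  19: (10,15) 3 'ccc'
  20: (15,9) 4 'cccc'
  21: (9,14) 4 'cccc'

n(n+1)/2 = 22·23/2 = 253
Σ LCP = 0 + 1 + 1 + 2 + 0 + 1 + 1 + 2 + 3 + 0 + 2 + 1 + 2 + 3 + 1 + 2 + 4 + 2 + 3 + 3 + 4 + 4 = 42
distinct = 253 − 42 = 211

211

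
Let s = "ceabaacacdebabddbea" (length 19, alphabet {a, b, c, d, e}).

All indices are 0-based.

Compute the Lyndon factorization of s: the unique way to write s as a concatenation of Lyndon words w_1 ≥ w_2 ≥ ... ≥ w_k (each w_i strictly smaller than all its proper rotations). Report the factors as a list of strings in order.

emit factor 1: 'ce' (i=0, period=2)
emit factor 2: 'ab' (i=2, period=2)
emit factor 3: 'aacacdebabddbe' (i=4, period=14)
emit factor 4: 'a' (i=18, period=1)

["ce", "ab", "aacacdebabddbe", "a"]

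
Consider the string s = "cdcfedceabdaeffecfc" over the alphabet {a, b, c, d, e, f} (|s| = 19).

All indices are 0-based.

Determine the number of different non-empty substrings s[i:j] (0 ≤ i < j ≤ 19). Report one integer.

174

sorted suffixes:
  #0 SA[0]=8  'abdaeffecfc'
  #1 SA[1]=11  'aeffecfc'
  #2 SA[2]=9  'bdaeffecfc'
  #3 SA[3]=18  'c'
  #4 SA[4]=0  'cdcfedceabdaeffecfc'
  #5 SA[5]=6  'ceabdaeffecfc'
  #6 SA[6]=16  'cfc'
  #7 SA[7]=2  'cfedceabdaeffecfc'
  #8 SA[8]=10  'daeffecfc'
  #9 SA[9]=5  'dceabdaeffecfc'
  #10 SA[10]=1  'dcfedceabdaeffecfc'
  #11 SA[11]=7  'eabdaeffecfc'
  #12 SA[12]=15  'ecfc'
  #13 SA[13]=4  'edceabdaeffecfc'
  #14 SA[14]=12  'effecfc'
  #15 SA[15]=17  'fc'
  #16 SA[16]=14  'fecfc'
  #17 SA[17]=3  'fedceabdaeffecfc'
  #18 SA[18]=13  'ffecfc'

SA = [8, 11, 9, 18, 0, 6, 16, 2, 10, 5, 1, 7, 15, 4, 12, 17, 14, 3, 13]
i: (SA[i-1],SA[i]) lcp shared
  1: (8,11) 1 'a'
  2: (11,9) 0 ''
  3: (9,18) 0 ''
  4: (18,0) 1 'c'
  5: (0,6) 1 'c'
  6: (6,16) 1 'c'
  7: (16,2) 2 'cf'
  8: (2,10) 0 ''
  9: (10,5) 1 'd'
  10: (5,1) 2 'dc'
  11: (1,7) 0 ''
  12: (7,15) 1 'e'
  13: (15,4) 1 'e'
  14: (4,12) 1 'e'
  15: (12,17) 0 ''
  16: (17,14) 1 'f'
  17: (14,3) 2 'fe'
  18: (3,13) 1 'f'

n(n+1)/2 = 19·20/2 = 190
Σ LCP = 0 + 1 + 0 + 0 + 1 + 1 + 1 + 2 + 0 + 1 + 2 + 0 + 1 + 1 + 1 + 0 + 1 + 2 + 1 = 16
distinct = 190 − 16 = 174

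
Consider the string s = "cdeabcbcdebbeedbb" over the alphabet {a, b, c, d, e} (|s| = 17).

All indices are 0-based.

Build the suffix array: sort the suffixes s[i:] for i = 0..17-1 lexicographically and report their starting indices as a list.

rank | idx | suffix
   0 |   3 | abcbcdebbeedbb
   1 |  16 | b
   2 |  15 | bb
   3 |  10 | bbeedbb
   4 |   4 | bcbcdebbeedbb
   5 |   6 | bcdebbeedbb
   6 |  11 | beedbb
   7 |   5 | cbcdebbeedbb
   8 |   0 | cdeabcbcdebbeedbb
   9 |   7 | cdebbeedbb
  10 |  14 | dbb
  11 |   1 | deabcbcdebbeedbb
  12 |   8 | debbeedbb
  13 |   2 | eabcbcdebbeedbb
  14 |   9 | ebbeedbb
  15 |  13 | edbb
  16 |  12 | eedbb

[3, 16, 15, 10, 4, 6, 11, 5, 0, 7, 14, 1, 8, 2, 9, 13, 12]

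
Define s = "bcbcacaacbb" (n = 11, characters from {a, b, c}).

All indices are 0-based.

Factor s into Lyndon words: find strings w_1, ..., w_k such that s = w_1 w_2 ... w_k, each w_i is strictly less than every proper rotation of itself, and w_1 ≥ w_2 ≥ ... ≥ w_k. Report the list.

["bc", "bc", "ac", "aacbb"]

emit factor 1: 'bc' (i=0, period=2)
emit factor 2: 'bc' (i=2, period=2)
emit factor 3: 'ac' (i=4, period=2)
emit factor 4: 'aacbb' (i=6, period=5)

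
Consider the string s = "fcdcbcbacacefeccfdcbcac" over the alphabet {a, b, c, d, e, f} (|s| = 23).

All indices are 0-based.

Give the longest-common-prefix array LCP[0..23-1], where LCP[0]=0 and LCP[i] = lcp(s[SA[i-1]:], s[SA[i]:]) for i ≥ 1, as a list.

[0, 2, 2, 0, 1, 2, 0, 1, 3, 1, 2, 3, 1, 1, 1, 1, 0, 4, 0, 1, 0, 1, 1]

rank→(start, suffix):
  0 → (21, 'ac')
  1 → (7, 'acacefeccfdcbcac')
  2 → (9, 'acefeccfdcbcac')
  3 → (6, 'bacacefeccfdcbcac')
  4 → (19, 'bcac')
  5 → (4, 'bcbacacefeccfdcbcac')
  6 → (22, 'c')
  7 → (20, 'cac')
  8 → (8, 'cacefeccfdcbcac')
  9 → (5, 'cbacacefeccfdcbcac')
  10 → (18, 'cbcac')
  11 → (3, 'cbcbacacefeccfdcbcac')
  12 → (14, 'ccfdcbcac')
  13 → (1, 'cdcbcbacacefeccfdcbcac')
  14 → (10, 'cefeccfdcbcac')
  15 → (15, 'cfdcbcac')
  16 → (17, 'dcbcac')
  17 → (2, 'dcbcbacacefeccfdcbcac')
  18 → (13, 'eccfdcbcac')
  19 → (11, 'efeccfdcbcac')
  20 → (0, 'fcdcbcbacacefeccfdcbcac')
  21 → (16, 'fdcbcac')
  22 → (12, 'feccfdcbcac')

SA = [21, 7, 9, 6, 19, 4, 22, 20, 8, 5, 18, 3, 14, 1, 10, 15, 17, 2, 13, 11, 0, 16, 12]
[i] adj suffixes → lcp
  [1] 21/7 → 2 ('ac')
  [2] 7/9 → 2 ('ac')
  [3] 9/6 → 0 ('')
  [4] 6/19 → 1 ('b')
  [5] 19/4 → 2 ('bc')
  [6] 4/22 → 0 ('')
  [7] 22/20 → 1 ('c')
  [8] 20/8 → 3 ('cac')
  [9] 8/5 → 1 ('c')
  [10] 5/18 → 2 ('cb')
  [11] 18/3 → 3 ('cbc')
  [12] 3/14 → 1 ('c')
  [13] 14/1 → 1 ('c')
  [14] 1/10 → 1 ('c')
  [15] 10/15 → 1 ('c')
  [16] 15/17 → 0 ('')
  [17] 17/2 → 4 ('dcbc')
  [18] 2/13 → 0 ('')
  [19] 13/11 → 1 ('e')
  [20] 11/0 → 0 ('')
  [21] 0/16 → 1 ('f')
  [22] 16/12 → 1 ('f')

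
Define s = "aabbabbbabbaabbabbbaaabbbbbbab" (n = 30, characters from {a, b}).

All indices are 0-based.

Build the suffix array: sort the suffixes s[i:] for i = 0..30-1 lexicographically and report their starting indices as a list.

rank→(start, suffix):
  0 → (19, 'aaabbbbbbab')
  1 → (11, 'aabbabbbaaabbbbbbab')
  2 → (0, 'aabbabbbabbaabbabbbaaabbbbbbab')
  3 → (20, 'aabbbbbbab')
  4 → (28, 'ab')
  5 → (8, 'abbaabbabbbaaabbbbbbab')
  6 → (12, 'abbabbbaaabbbbbbab')
  7 → (1, 'abbabbbabbaabbabbbaaabbbbbbab')
  8 → (15, 'abbbaaabbbbbbab')
  9 → (4, 'abbbabbaabbabbbaaabbbbbbab')
  10 → (21, 'abbbbbbab')
  11 → (29, 'b')
  12 → (18, 'baaabbbbbbab')
  13 → (10, 'baabbabbbaaabbbbbbab')
  14 → (27, 'bab')
  15 → (7, 'babbaabbabbbaaabbbbbbab')
  16 → (14, 'babbbaaabbbbbbab')
  17 → (3, 'babbbabbaabbabbbaaabbbbbbab')
  18 → (17, 'bbaaabbbbbbab')
  19 → (9, 'bbaabbabbbaaabbbbbbab')
  20 → (26, 'bbab')
  21 → (6, 'bbabbaabbabbbaaabbbbbbab')
  22 → (13, 'bbabbbaaabbbbbbab')
  23 → (2, 'bbabbbabbaabbabbbaaabbbbbbab')
  24 → (16, 'bbbaaabbbbbbab')
  25 → (25, 'bbbab')
  26 → (5, 'bbbabbaabbabbbaaabbbbbbab')
  27 → (24, 'bbbbab')
  28 → (23, 'bbbbbab')
  29 → (22, 'bbbbbbab')

[19, 11, 0, 20, 28, 8, 12, 1, 15, 4, 21, 29, 18, 10, 27, 7, 14, 3, 17, 9, 26, 6, 13, 2, 16, 25, 5, 24, 23, 22]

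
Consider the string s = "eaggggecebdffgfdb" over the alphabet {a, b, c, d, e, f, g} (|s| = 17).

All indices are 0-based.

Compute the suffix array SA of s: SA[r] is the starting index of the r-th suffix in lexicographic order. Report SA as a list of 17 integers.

rank→(start, suffix):
  0 → (1, 'aggggecebdffgfdb')
  1 → (16, 'b')
  2 → (9, 'bdffgfdb')
  3 → (7, 'cebdffgfdb')
  4 → (15, 'db')
  5 → (10, 'dffgfdb')
  6 → (0, 'eaggggecebdffgfdb')
  7 → (8, 'ebdffgfdb')
  8 → (6, 'ecebdffgfdb')
  9 → (14, 'fdb')
  10 → (11, 'ffgfdb')
  11 → (12, 'fgfdb')
  12 → (5, 'gecebdffgfdb')
  13 → (13, 'gfdb')
  14 → (4, 'ggecebdffgfdb')
  15 → (3, 'gggecebdffgfdb')
  16 → (2, 'ggggecebdffgfdb')

[1, 16, 9, 7, 15, 10, 0, 8, 6, 14, 11, 12, 5, 13, 4, 3, 2]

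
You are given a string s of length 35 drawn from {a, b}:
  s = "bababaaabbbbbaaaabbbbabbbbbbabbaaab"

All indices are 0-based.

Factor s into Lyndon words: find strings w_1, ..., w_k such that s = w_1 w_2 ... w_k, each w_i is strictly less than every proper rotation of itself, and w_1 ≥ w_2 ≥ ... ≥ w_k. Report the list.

["b", "ab", "ab", "aaabbbbb", "aaaabbbbabbbbbbabbaaab"]

emit factor 1: 'b' (i=0, period=1)
emit factor 2: 'ab' (i=1, period=2)
emit factor 3: 'ab' (i=3, period=2)
emit factor 4: 'aaabbbbb' (i=5, period=8)
emit factor 5: 'aaaabbbbabbbbbbabbaaab' (i=13, period=22)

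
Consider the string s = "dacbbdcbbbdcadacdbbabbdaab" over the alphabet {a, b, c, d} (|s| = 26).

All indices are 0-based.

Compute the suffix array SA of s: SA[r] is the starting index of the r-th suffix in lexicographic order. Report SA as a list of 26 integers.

rank | idx | suffix
   0 |  23 | aab
   1 |  24 | ab
   2 |  19 | abbdaab
   3 |   1 | acbbdcbbbdcadacdbbabbdaab
   4 |  14 | acdbbabbdaab
   5 |  12 | adacdbbabbdaab
   6 |  25 | b
   7 |  18 | babbdaab
   8 |  17 | bbabbdaab
   9 |   7 | bbbdcadacdbbabbdaab
  10 |  20 | bbdaab
  11 |   8 | bbdcadacdbbabbdaab
  12 |   3 | bbdcbbbdcadacdbbabbdaab
  13 |  21 | bdaab
  14 |   9 | bdcadacdbbabbdaab
  15 |   4 | bdcbbbdcadacdbbabbdaab
  16 |  11 | cadacdbbabbdaab
  17 |   6 | cbbbdcadacdbbabbdaab
  18 |   2 | cbbdcbbbdcadacdbbabbdaab
  19 |  15 | cdbbabbdaab
  20 |  22 | daab
  21 |   0 | dacbbdcbbbdcadacdbbabbdaab
  22 |  13 | dacdbbabbdaab
  23 |  16 | dbbabbdaab
  24 |  10 | dcadacdbbabbdaab
  25 |   5 | dcbbbdcadacdbbabbdaab

[23, 24, 19, 1, 14, 12, 25, 18, 17, 7, 20, 8, 3, 21, 9, 4, 11, 6, 2, 15, 22, 0, 13, 16, 10, 5]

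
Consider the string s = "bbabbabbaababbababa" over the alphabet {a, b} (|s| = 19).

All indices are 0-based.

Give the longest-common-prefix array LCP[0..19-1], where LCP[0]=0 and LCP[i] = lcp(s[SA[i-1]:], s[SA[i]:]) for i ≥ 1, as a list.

[0, 1, 1, 3, 4, 2, 4, 5, 0, 2, 2, 4, 3, 5, 6, 1, 3, 4, 6]

sorted suffixes:
  #0 SA[0]=18  'a'
  #1 SA[1]=8  'aababbababa'
  #2 SA[2]=16  'aba'
  #3 SA[3]=14  'ababa'
  #4 SA[4]=9  'ababbababa'
  #5 SA[5]=5  'abbaababbababa'
  #6 SA[6]=11  'abbababa'
  #7 SA[7]=2  'abbabbaababbababa'
  #8 SA[8]=17  'ba'
  #9 SA[9]=7  'baababbababa'
  #10 SA[10]=15  'baba'
  #11 SA[11]=13  'bababa'
  #12 SA[12]=4  'babbaababbababa'
  #13 SA[13]=10  'babbababa'
  #14 SA[14]=1  'babbabbaababbababa'
  #15 SA[15]=6  'bbaababbababa'
  #16 SA[16]=12  'bbababa'
  #17 SA[17]=3  'bbabbaababbababa'
  #18 SA[18]=0  'bbabbabbaababbababa'

SA = [18, 8, 16, 14, 9, 5, 11, 2, 17, 7, 15, 13, 4, 10, 1, 6, 12, 3, 0]
rank  pair      lcp
   1  s[18:],s[8:]  1  'a'
   2  s[8:],s[16:]  1  'a'
   3  s[16:],s[14:]  3  'aba'
   4  s[14:],s[9:]  4  'abab'
   5  s[9:],s[5:]  2  'ab'
   6  s[5:],s[11:]  4  'abba'
   7  s[11:],s[2:]  5  'abbab'
   8  s[2:],s[17:]  0  ''
   9  s[17:],s[7:]  2  'ba'
  10  s[7:],s[15:]  2  'ba'
  11  s[15:],s[13:]  4  'baba'
  12  s[13:],s[4:]  3  'bab'
  13  s[4:],s[10:]  5  'babba'
  14  s[10:],s[1:]  6  'babbab'
  15  s[1:],s[6:]  1  'b'
  16  s[6:],s[12:]  3  'bba'
  17  s[12:],s[3:]  4  'bbab'
  18  s[3:],s[0:]  6  'bbabba'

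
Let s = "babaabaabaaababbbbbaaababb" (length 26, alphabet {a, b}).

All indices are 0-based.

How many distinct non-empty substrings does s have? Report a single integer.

263

rank→(start, suffix):
  0 → (19, 'aaababb')
  1 → (9, 'aaababbbbbaaababb')
  2 → (6, 'aabaaababbbbbaaababb')
  3 → (3, 'aabaabaaababbbbbaaababb')
  4 → (20, 'aababb')
  5 → (10, 'aababbbbbaaababb')
  6 → (7, 'abaaababbbbbaaababb')
  7 → (4, 'abaabaaababbbbbaaababb')
  8 → (1, 'abaabaabaaababbbbbaaababb')
  9 → (21, 'ababb')
  10 → (11, 'ababbbbbaaababb')
  11 → (23, 'abb')
  12 → (13, 'abbbbbaaababb')
  13 → (25, 'b')
  14 → (18, 'baaababb')
  15 → (8, 'baaababbbbbaaababb')
  16 → (5, 'baabaaababbbbbaaababb')
  17 → (2, 'baabaabaaababbbbbaaababb')
  18 → (0, 'babaabaabaaababbbbbaaababb')
  19 → (22, 'babb')
  20 → (12, 'babbbbbaaababb')
  21 → (24, 'bb')
  22 → (17, 'bbaaababb')
  23 → (16, 'bbbaaababb')
  24 → (15, 'bbbbaaababb')
  25 → (14, 'bbbbbaaababb')

SA = [19, 9, 6, 3, 20, 10, 7, 4, 1, 21, 11, 23, 13, 25, 18, 8, 5, 2, 0, 22, 12, 24, 17, 16, 15, 14]
[i] adj suffixes → lcp
  [1] 19/9 → 7 ('aaababb')
  [2] 9/6 → 2 ('aa')
  [3] 6/3 → 5 ('aabaa')
  [4] 3/20 → 4 ('aaba')
  [5] 20/10 → 6 ('aababb')
  [6] 10/7 → 1 ('a')
  [7] 7/4 → 4 ('abaa')
  [8] 4/1 → 7 ('abaabaa')
  [9] 1/21 → 3 ('aba')
  [10] 21/11 → 5 ('ababb')
  [11] 11/23 → 2 ('ab')
  [12] 23/13 → 3 ('abb')
  [13] 13/25 → 0 ('')
  [14] 25/18 → 1 ('b')
  [15] 18/8 → 8 ('baaababb')
  [16] 8/5 → 3 ('baa')
  [17] 5/2 → 6 ('baabaa')
  [18] 2/0 → 2 ('ba')
  [19] 0/22 → 3 ('bab')
  [20] 22/12 → 4 ('babb')
  [21] 12/24 → 1 ('b')
  [22] 24/17 → 2 ('bb')
  [23] 17/16 → 2 ('bb')
  [24] 16/15 → 3 ('bbb')
  [25] 15/14 → 4 ('bbbb')

n(n+1)/2 = 26·27/2 = 351
Σ LCP = 0 + 7 + 2 + 5 + 4 + 6 + 1 + 4 + 7 + 3 + 5 + 2 + 3 + 0 + 1 + 8 + 3 + 6 + 2 + 3 + 4 + 1 + 2 + 2 + 3 + 4 = 88
distinct = 351 − 88 = 263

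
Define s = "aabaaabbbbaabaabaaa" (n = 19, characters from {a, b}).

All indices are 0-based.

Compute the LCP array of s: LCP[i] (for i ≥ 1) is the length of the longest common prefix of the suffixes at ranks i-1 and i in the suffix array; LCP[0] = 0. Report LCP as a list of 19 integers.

rank | idx | suffix
   0 |  18 | a
   1 |  17 | aa
   2 |  16 | aaa
   3 |   3 | aaabbbbaabaabaaa
   4 |  13 | aabaaa
   5 |   0 | aabaaabbbbaabaabaaa
   6 |  10 | aabaabaaa
   7 |   4 | aabbbbaabaabaaa
   8 |  14 | abaaa
   9 |   1 | abaaabbbbaabaabaaa
  10 |  11 | abaabaaa
  11 |   5 | abbbbaabaabaaa
  12 |  15 | baaa
  13 |   2 | baaabbbbaabaabaaa
  14 |  12 | baabaaa
  15 |   9 | baabaabaaa
  16 |   8 | bbaabaabaaa
  17 |   7 | bbbaabaabaaa
  18 |   6 | bbbbaabaabaaa

SA = [18, 17, 16, 3, 13, 0, 10, 4, 14, 1, 11, 5, 15, 2, 12, 9, 8, 7, 6]
[i] adj suffixes → lcp
  [1] 18/17 → 1 ('a')
  [2] 17/16 → 2 ('aa')
  [3] 16/3 → 3 ('aaa')
  [4] 3/13 → 2 ('aa')
  [5] 13/0 → 6 ('aabaaa')
  [6] 0/10 → 5 ('aabaa')
  [7] 10/4 → 3 ('aab')
  [8] 4/14 → 1 ('a')
  [9] 14/1 → 5 ('abaaa')
  [10] 1/11 → 4 ('abaa')
  [11] 11/5 → 2 ('ab')
  [12] 5/15 → 0 ('')
  [13] 15/2 → 4 ('baaa')
  [14] 2/12 → 3 ('baa')
  [15] 12/9 → 6 ('baabaa')
  [16] 9/8 → 1 ('b')
  [17] 8/7 → 2 ('bb')
  [18] 7/6 → 3 ('bbb')

[0, 1, 2, 3, 2, 6, 5, 3, 1, 5, 4, 2, 0, 4, 3, 6, 1, 2, 3]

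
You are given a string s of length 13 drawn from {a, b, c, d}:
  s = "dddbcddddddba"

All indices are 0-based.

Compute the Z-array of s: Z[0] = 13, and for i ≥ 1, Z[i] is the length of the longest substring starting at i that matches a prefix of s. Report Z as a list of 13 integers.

Z[0]=13
i=1: i≥r, start 0; Z[1]=2 extend→box=[1,3)
i=2: min(r-i=1, Z[1]=2)=1; Z[2]=1
i=3: i≥r, start 0; Z[3]=0
i=4: i≥r, start 0; Z[4]=0
i=5: i≥r, start 0; Z[5]=3 extend→box=[5,8)
i=6: min(r-i=2, Z[1]=2)=2; Z[6]=3 extend→box=[6,9)
i=7: min(r-i=2, Z[1]=2)=2; Z[7]=3 extend→box=[7,10)
i=8: min(r-i=2, Z[1]=2)=2; Z[8]=4 extend→box=[8,12)
i=9: min(r-i=3, Z[1]=2)=2; Z[9]=2
i=10: min(r-i=2, Z[2]=1)=1; Z[10]=1
i=11: min(r-i=1, Z[3]=0)=0; Z[11]=0
i=12: i≥r, start 0; Z[12]=0

[13, 2, 1, 0, 0, 3, 3, 3, 4, 2, 1, 0, 0]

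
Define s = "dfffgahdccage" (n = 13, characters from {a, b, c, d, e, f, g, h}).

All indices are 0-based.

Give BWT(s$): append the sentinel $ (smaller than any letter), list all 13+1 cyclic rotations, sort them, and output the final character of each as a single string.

ecgcdh$gdfffaa

rank  rotation        last
    0  $dfffgahdccage  e
    1  age$dfffgahdcc  c
    2  ahdccage$dfffg  g
    3  cage$dfffgahdc  c
    4  ccage$dfffgahd  d
    5  dccage$dfffgah  h
    6  dfffgahdccage$  $
    7  e$dfffgahdccag  g
    8  fffgahdccage$d  d
    9  ffgahdccage$df  f
   10  fgahdccage$dff  f
   11  gahdccage$dfff  f
   12  ge$dfffgahdcca  a
   13  hdccage$dfffga  a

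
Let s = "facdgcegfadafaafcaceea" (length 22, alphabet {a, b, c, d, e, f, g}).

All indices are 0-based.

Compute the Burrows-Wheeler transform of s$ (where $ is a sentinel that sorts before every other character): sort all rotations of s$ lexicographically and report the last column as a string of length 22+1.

rank  rotation                 last
    0  $facdgcegfadafaafcaceea  a
    1  a$facdgcegfadafaafcacee  e
    2  aafcaceea$facdgcegfadaf  f
    3  acdgcegfadafaafcaceea$f  f
    4  aceea$facdgcegfadafaafc  c
    5  adafaafcaceea$facdgcegf  f
    6  afaafcaceea$facdgcegfad  d
    7  afcaceea$facdgcegfadafa  a
    8  caceea$facdgcegfadafaaf  f
    9  cdgcegfadafaafcaceea$fa  a
   10  ceea$facdgcegfadafaafca  a
   11  cegfadafaafcaceea$facdg  g
   12  dafaafcaceea$facdgcegfa  a
   13  dgcegfadafaafcaceea$fac  c
   14  ea$facdgcegfadafaafcace  e
   15  eea$facdgcegfadafaafcac  c
   16  egfadafaafcaceea$facdgc  c
   17  faafcaceea$facdgcegfada  a
   18  facdgcegfadafaafcaceea$  $
   19  fadafaafcaceea$facdgceg  g
   20  fcaceea$facdgcegfadafaa  a
   21  gcegfadafaafcaceea$facd  d
   22  gfadafaafcaceea$facdgce  e

aeffcfdafaagacecca$gade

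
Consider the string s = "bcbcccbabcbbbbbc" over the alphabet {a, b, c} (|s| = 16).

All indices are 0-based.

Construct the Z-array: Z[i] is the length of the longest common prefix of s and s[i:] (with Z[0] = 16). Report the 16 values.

Z[0]=16
i=1: fresh scan; Z[1]=0
i=2: fresh scan; Z[2]=2 scan→box=[2,4)
i=3: min(r-i=1, Z[1]=0)=0; Z[3]=0
i=4: fresh scan; Z[4]=0
i=5: fresh scan; Z[5]=0
i=6: fresh scan; Z[6]=1 scan→box=[6,7)
i=7: fresh scan; Z[7]=0
i=8: fresh scan; Z[8]=3 scan→box=[8,11)
i=9: min(r-i=2, Z[1]=0)=0; Z[9]=0
i=10: min(r-i=1, Z[2]=2)=1; Z[10]=1
i=11: fresh scan; Z[11]=1 scan→box=[11,12)
i=12: fresh scan; Z[12]=1 scan→box=[12,13)
i=13: fresh scan; Z[13]=1 scan→box=[13,14)
i=14: fresh scan; Z[14]=2 scan→box=[14,16)
i=15: min(r-i=1, Z[1]=0)=0; Z[15]=0

[16, 0, 2, 0, 0, 0, 1, 0, 3, 0, 1, 1, 1, 1, 2, 0]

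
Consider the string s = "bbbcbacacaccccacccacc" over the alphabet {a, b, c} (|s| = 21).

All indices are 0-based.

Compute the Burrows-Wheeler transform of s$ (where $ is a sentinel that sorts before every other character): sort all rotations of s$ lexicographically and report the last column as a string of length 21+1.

cbccccc$bbcaccabaccaca

rank  rotation                last
    0  $bbbcbacacaccccacccacc  c
    1  acacaccccacccacc$bbbcb  b
    2  acaccccacccacc$bbbcbac  c
    3  acc$bbbcbacacaccccaccc  c
    4  acccacc$bbbcbacacacccc  c
    5  accccacccacc$bbbcbacac  c
    6  bacacaccccacccacc$bbbc  c
    7  bbbcbacacaccccacccacc$  $
    8  bbcbacacaccccacccacc$b  b
    9  bcbacacaccccacccacc$bb  b
   10  c$bbbcbacacaccccacccac  c
   11  cacaccccacccacc$bbbcba  a
   12  cacc$bbbcbacacaccccacc  c
   13  cacccacc$bbbcbacacaccc  c
   14  caccccacccacc$bbbcbaca  a
   15  cbacacaccccacccacc$bbb  b
   16  cc$bbbcbacacaccccaccca  a
   17  ccacc$bbbcbacacaccccac  c
   18  ccacccacc$bbbcbacacacc  c
   19  cccacc$bbbcbacacacccca  a
   20  cccacccacc$bbbcbacacac  c
   21  ccccacccacc$bbbcbacaca  a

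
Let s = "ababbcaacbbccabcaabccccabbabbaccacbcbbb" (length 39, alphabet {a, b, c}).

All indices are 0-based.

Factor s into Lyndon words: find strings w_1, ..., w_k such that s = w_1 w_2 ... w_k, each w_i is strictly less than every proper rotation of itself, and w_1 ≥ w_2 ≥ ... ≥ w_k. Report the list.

["ababbc", "aacbbccabc", "aabccccabbabbaccacbcbbb"]

emit factor 1: 'ababbc' (i=0, period=6)
emit factor 2: 'aacbbccabc' (i=6, period=10)
emit factor 3: 'aabccccabbabbaccacbcbbb' (i=16, period=23)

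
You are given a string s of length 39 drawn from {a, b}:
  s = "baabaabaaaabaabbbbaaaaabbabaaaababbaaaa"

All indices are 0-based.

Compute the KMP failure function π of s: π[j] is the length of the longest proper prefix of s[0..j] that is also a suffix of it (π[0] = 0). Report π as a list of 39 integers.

π[0] = 0
j=1 s[j]='a': π[1]=0 (border '')
j=2 s[j]='a': π[2]=0 (border '')
j=3 s[j]='b': π[3]=1 (border 'b')
j=4 s[j]='a': π[4]=2 (border 'ba')
j=5 s[j]='a': π[5]=3 (border 'baa')
j=6 s[j]='b': π[6]=4 (border 'baab')
j=7 s[j]='a': π[7]=5 (border 'baaba')
j=8 s[j]='a': π[8]=6 (border 'baabaa')
j=9 s[j]='a': k: 6→3→0; π[9]=0 (border '')
j=10 s[j]='a': π[10]=0 (border '')
j=11 s[j]='b': π[11]=1 (border 'b')
j=12 s[j]='a': π[12]=2 (border 'ba')
j=13 s[j]='a': π[13]=3 (border 'baa')
j=14 s[j]='b': π[14]=4 (border 'baab')
j=15 s[j]='b': k: 4→1→0; π[15]=1 (border 'b')
j=16 s[j]='b': k: 1→0; π[16]=1 (border 'b')
j=17 s[j]='b': k: 1→0; π[17]=1 (border 'b')
j=18 s[j]='a': π[18]=2 (border 'ba')
j=19 s[j]='a': π[19]=3 (border 'baa')
j=20 s[j]='a': k: 3→0; π[20]=0 (border '')
j=21 s[j]='a': π[21]=0 (border '')
j=22 s[j]='a': π[22]=0 (border '')
j=23 s[j]='b': π[23]=1 (border 'b')
j=24 s[j]='b': k: 1→0; π[24]=1 (border 'b')
j=25 s[j]='a': π[25]=2 (border 'ba')
j=26 s[j]='b': k: 2→0; π[26]=1 (border 'b')
j=27 s[j]='a': π[27]=2 (border 'ba')
j=28 s[j]='a': π[28]=3 (border 'baa')
j=29 s[j]='a': k: 3→0; π[29]=0 (border '')
j=30 s[j]='a': π[30]=0 (border '')
j=31 s[j]='b': π[31]=1 (border 'b')
j=32 s[j]='a': π[32]=2 (border 'ba')
j=33 s[j]='b': k: 2→0; π[33]=1 (border 'b')
j=34 s[j]='b': k: 1→0; π[34]=1 (border 'b')
j=35 s[j]='a': π[35]=2 (border 'ba')
j=36 s[j]='a': π[36]=3 (border 'baa')
j=37 s[j]='a': k: 3→0; π[37]=0 (border '')
j=38 s[j]='a': π[38]=0 (border '')

[0, 0, 0, 1, 2, 3, 4, 5, 6, 0, 0, 1, 2, 3, 4, 1, 1, 1, 2, 3, 0, 0, 0, 1, 1, 2, 1, 2, 3, 0, 0, 1, 2, 1, 1, 2, 3, 0, 0]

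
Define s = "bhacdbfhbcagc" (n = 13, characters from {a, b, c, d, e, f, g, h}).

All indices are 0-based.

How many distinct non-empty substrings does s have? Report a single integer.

85

rank→(start, suffix):
  0 → (2, 'acdbfhbcagc')
  1 → (10, 'agc')
  2 → (8, 'bcagc')
  3 → (5, 'bfhbcagc')
  4 → (0, 'bhacdbfhbcagc')
  5 → (12, 'c')
  6 → (9, 'cagc')
  7 → (3, 'cdbfhbcagc')
  8 → (4, 'dbfhbcagc')
  9 → (6, 'fhbcagc')
  10 → (11, 'gc')
  11 → (1, 'hacdbfhbcagc')
  12 → (7, 'hbcagc')

SA = [2, 10, 8, 5, 0, 12, 9, 3, 4, 6, 11, 1, 7]
[i] adj suffixes → lcp
  [1] 2/10 → 1 ('a')
  [2] 10/8 → 0 ('')
  [3] 8/5 → 1 ('b')
  [4] 5/0 → 1 ('b')
  [5] 0/12 → 0 ('')
  [6] 12/9 → 1 ('c')
  [7] 9/3 → 1 ('c')
  [8] 3/4 → 0 ('')
  [9] 4/6 → 0 ('')
  [10] 6/11 → 0 ('')
  [11] 11/1 → 0 ('')
  [12] 1/7 → 1 ('h')

n(n+1)/2 = 13·14/2 = 91
Σ LCP = 0 + 1 + 0 + 1 + 1 + 0 + 1 + 1 + 0 + 0 + 0 + 0 + 1 = 6
distinct = 91 − 6 = 85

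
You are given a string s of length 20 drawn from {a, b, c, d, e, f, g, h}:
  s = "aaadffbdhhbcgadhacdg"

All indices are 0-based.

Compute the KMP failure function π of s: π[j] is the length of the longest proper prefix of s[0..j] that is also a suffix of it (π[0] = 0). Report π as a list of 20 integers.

π[0] = 0
j=1 s[j]='a': π[1]=1 (border 'a')
j=2 s[j]='a': π[2]=2 (border 'aa')
j=3 s[j]='d': k: 2→1→0; π[3]=0 (border '')
j=4 s[j]='f': π[4]=0 (border '')
j=5 s[j]='f': π[5]=0 (border '')
j=6 s[j]='b': π[6]=0 (border '')
j=7 s[j]='d': π[7]=0 (border '')
j=8 s[j]='h': π[8]=0 (border '')
j=9 s[j]='h': π[9]=0 (border '')
j=10 s[j]='b': π[10]=0 (border '')
j=11 s[j]='c': π[11]=0 (border '')
j=12 s[j]='g': π[12]=0 (border '')
j=13 s[j]='a': π[13]=1 (border 'a')
j=14 s[j]='d': k: 1→0; π[14]=0 (border '')
j=15 s[j]='h': π[15]=0 (border '')
j=16 s[j]='a': π[16]=1 (border 'a')
j=17 s[j]='c': k: 1→0; π[17]=0 (border '')
j=18 s[j]='d': π[18]=0 (border '')
j=19 s[j]='g': π[19]=0 (border '')

[0, 1, 2, 0, 0, 0, 0, 0, 0, 0, 0, 0, 0, 1, 0, 0, 1, 0, 0, 0]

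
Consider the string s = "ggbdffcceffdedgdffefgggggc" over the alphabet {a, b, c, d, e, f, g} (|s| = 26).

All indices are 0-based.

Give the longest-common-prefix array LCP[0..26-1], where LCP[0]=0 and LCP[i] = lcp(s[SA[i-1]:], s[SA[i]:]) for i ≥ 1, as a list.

[0, 0, 1, 1, 0, 1, 3, 1, 0, 1, 2, 0, 1, 1, 1, 2, 2, 1, 0, 1, 1, 1, 2, 2, 3, 4]

rank | idx | suffix
   0 |   2 | bdffcceffdedgdffefgggggc
   1 |  25 | c
   2 |   6 | cceffdedgdffefgggggc
   3 |   7 | ceffdedgdffefgggggc
   4 |  11 | dedgdffefgggggc
   5 |   3 | dffcceffdedgdffefgggggc
   6 |  15 | dffefgggggc
   7 |  13 | dgdffefgggggc
   8 |  12 | edgdffefgggggc
   9 |   8 | effdedgdffefgggggc
  10 |  18 | efgggggc
  11 |   5 | fcceffdedgdffefgggggc
  12 |  10 | fdedgdffefgggggc
  13 |  17 | fefgggggc
  14 |   4 | ffcceffdedgdffefgggggc
  15 |   9 | ffdedgdffefgggggc
  16 |  16 | ffefgggggc
  17 |  19 | fgggggc
  18 |   1 | gbdffcceffdedgdffefgggggc
  19 |  24 | gc
  20 |  14 | gdffefgggggc
  21 |   0 | ggbdffcceffdedgdffefgggggc
  22 |  23 | ggc
  23 |  22 | gggc
  24 |  21 | ggggc
  25 |  20 | gggggc

SA = [2, 25, 6, 7, 11, 3, 15, 13, 12, 8, 18, 5, 10, 17, 4, 9, 16, 19, 1, 24, 14, 0, 23, 22, 21, 20]
[i] adj suffixes → lcp
  [1] 2/25 → 0 ('')
  [2] 25/6 → 1 ('c')
  [3] 6/7 → 1 ('c')
  [4] 7/11 → 0 ('')
  [5] 11/3 → 1 ('d')
  [6] 3/15 → 3 ('dff')
  [7] 15/13 → 1 ('d')
  [8] 13/12 → 0 ('')
  [9] 12/8 → 1 ('e')
  [10] 8/18 → 2 ('ef')
  [11] 18/5 → 0 ('')
  [12] 5/10 → 1 ('f')
  [13] 10/17 → 1 ('f')
  [14] 17/4 → 1 ('f')
  [15] 4/9 → 2 ('ff')
  [16] 9/16 → 2 ('ff')
  [17] 16/19 → 1 ('f')
  [18] 19/1 → 0 ('')
  [19] 1/24 → 1 ('g')
  [20] 24/14 → 1 ('g')
  [21] 14/0 → 1 ('g')
  [22] 0/23 → 2 ('gg')
  [23] 23/22 → 2 ('gg')
  [24] 22/21 → 3 ('ggg')
  [25] 21/20 → 4 ('gggg')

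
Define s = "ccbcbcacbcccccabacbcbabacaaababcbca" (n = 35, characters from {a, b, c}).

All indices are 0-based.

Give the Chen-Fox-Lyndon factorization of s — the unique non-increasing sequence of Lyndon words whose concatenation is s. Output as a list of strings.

emit factor 1: 'c' (i=0, period=1)
emit factor 2: 'c' (i=1, period=1)
emit factor 3: 'bc' (i=2, period=2)
emit factor 4: 'bc' (i=4, period=2)
emit factor 5: 'acbccccc' (i=6, period=8)
emit factor 6: 'abacbcb' (i=14, period=7)
emit factor 7: 'abac' (i=21, period=4)
emit factor 8: 'aaababcbc' (i=25, period=9)
emit factor 9: 'a' (i=34, period=1)

["c", "c", "bc", "bc", "acbccccc", "abacbcb", "abac", "aaababcbc", "a"]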